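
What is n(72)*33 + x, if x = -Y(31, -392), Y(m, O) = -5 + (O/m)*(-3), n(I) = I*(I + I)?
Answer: 10605443/31 ≈ 3.4211e+5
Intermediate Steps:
n(I) = 2*I² (n(I) = I*(2*I) = 2*I²)
Y(m, O) = -5 - 3*O/m
x = -1021/31 (x = -(-5 - 3*(-392)/31) = -(-5 - 3*(-392)*1/31) = -(-5 + 1176/31) = -1*1021/31 = -1021/31 ≈ -32.935)
n(72)*33 + x = (2*72²)*33 - 1021/31 = (2*5184)*33 - 1021/31 = 10368*33 - 1021/31 = 342144 - 1021/31 = 10605443/31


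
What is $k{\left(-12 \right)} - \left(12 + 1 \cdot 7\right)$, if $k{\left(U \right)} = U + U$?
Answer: $-43$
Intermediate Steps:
$k{\left(U \right)} = 2 U$
$k{\left(-12 \right)} - \left(12 + 1 \cdot 7\right) = 2 \left(-12\right) - \left(12 + 1 \cdot 7\right) = -24 - \left(12 + 7\right) = -24 - 19 = -43$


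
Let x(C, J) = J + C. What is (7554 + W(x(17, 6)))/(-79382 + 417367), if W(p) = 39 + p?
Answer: 7616/337985 ≈ 0.022534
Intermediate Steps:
x(C, J) = C + J
(7554 + W(x(17, 6)))/(-79382 + 417367) = (7554 + (39 + (17 + 6)))/(-79382 + 417367) = (7554 + (39 + 23))/337985 = (7554 + 62)*(1/337985) = 7616*(1/337985) = 7616/337985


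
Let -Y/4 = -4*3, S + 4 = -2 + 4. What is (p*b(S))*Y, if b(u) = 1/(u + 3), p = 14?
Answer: 672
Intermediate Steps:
S = -2 (S = -4 + (-2 + 4) = -4 + 2 = -2)
b(u) = 1/(3 + u)
Y = 48 (Y = -(-16)*3 = -4*(-12) = 48)
(p*b(S))*Y = (14/(3 - 2))*48 = (14/1)*48 = (14*1)*48 = 14*48 = 672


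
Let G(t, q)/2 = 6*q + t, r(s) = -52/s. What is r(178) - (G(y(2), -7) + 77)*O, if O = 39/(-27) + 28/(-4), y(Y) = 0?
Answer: -47582/801 ≈ -59.403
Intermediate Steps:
O = -76/9 (O = 39*(-1/27) + 28*(-1/4) = -13/9 - 7 = -76/9 ≈ -8.4444)
G(t, q) = 2*t + 12*q (G(t, q) = 2*(6*q + t) = 2*(t + 6*q) = 2*t + 12*q)
r(178) - (G(y(2), -7) + 77)*O = -52/178 - ((2*0 + 12*(-7)) + 77)*(-76)/9 = -52*1/178 - ((0 - 84) + 77)*(-76)/9 = -26/89 - (-84 + 77)*(-76)/9 = -26/89 - (-7)*(-76)/9 = -26/89 - 1*532/9 = -26/89 - 532/9 = -47582/801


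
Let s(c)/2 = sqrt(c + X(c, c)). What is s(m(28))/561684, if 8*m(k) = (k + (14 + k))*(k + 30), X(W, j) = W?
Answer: sqrt(1015)/280842 ≈ 0.00011344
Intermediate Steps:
m(k) = (14 + 2*k)*(30 + k)/8 (m(k) = ((k + (14 + k))*(k + 30))/8 = ((14 + 2*k)*(30 + k))/8 = (14 + 2*k)*(30 + k)/8)
s(c) = 2*sqrt(2)*sqrt(c) (s(c) = 2*sqrt(c + c) = 2*sqrt(2*c) = 2*(sqrt(2)*sqrt(c)) = 2*sqrt(2)*sqrt(c))
s(m(28))/561684 = (2*sqrt(2)*sqrt(105/2 + (1/4)*28**2 + (37/4)*28))/561684 = (2*sqrt(2)*sqrt(105/2 + (1/4)*784 + 259))*(1/561684) = (2*sqrt(2)*sqrt(105/2 + 196 + 259))*(1/561684) = (2*sqrt(2)*sqrt(1015/2))*(1/561684) = (2*sqrt(2)*(sqrt(2030)/2))*(1/561684) = (2*sqrt(1015))*(1/561684) = sqrt(1015)/280842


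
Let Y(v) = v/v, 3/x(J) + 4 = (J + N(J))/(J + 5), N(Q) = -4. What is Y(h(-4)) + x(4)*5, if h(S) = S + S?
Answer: -11/4 ≈ -2.7500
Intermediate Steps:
h(S) = 2*S
x(J) = 3/(-4 + (-4 + J)/(5 + J)) (x(J) = 3/(-4 + (J - 4)/(J + 5)) = 3/(-4 + (-4 + J)/(5 + J)))
Y(v) = 1
Y(h(-4)) + x(4)*5 = 1 + ((-5 - 1*4)/(8 + 4))*5 = 1 + ((-5 - 4)/12)*5 = 1 + ((1/12)*(-9))*5 = 1 - 3/4*5 = 1 - 15/4 = -11/4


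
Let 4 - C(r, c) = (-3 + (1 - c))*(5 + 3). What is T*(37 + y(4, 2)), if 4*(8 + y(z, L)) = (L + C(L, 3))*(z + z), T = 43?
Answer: 5203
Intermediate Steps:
C(r, c) = 20 + 8*c (C(r, c) = 4 - (-3 + (1 - c))*(5 + 3) = 4 - (-2 - c)*8 = 4 - (-16 - 8*c) = 4 + (16 + 8*c) = 20 + 8*c)
y(z, L) = -8 + z*(44 + L)/2 (y(z, L) = -8 + ((L + (20 + 8*3))*(z + z))/4 = -8 + ((L + (20 + 24))*(2*z))/4 = -8 + ((L + 44)*(2*z))/4 = -8 + ((44 + L)*(2*z))/4 = -8 + (2*z*(44 + L))/4 = -8 + z*(44 + L)/2)
T*(37 + y(4, 2)) = 43*(37 + (-8 + 22*4 + (½)*2*4)) = 43*(37 + (-8 + 88 + 4)) = 43*(37 + 84) = 43*121 = 5203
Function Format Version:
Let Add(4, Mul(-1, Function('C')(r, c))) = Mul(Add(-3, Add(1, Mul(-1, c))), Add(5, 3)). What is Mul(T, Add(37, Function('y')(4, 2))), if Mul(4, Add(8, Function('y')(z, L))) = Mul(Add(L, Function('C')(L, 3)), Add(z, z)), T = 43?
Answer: 5203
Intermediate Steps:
Function('C')(r, c) = Add(20, Mul(8, c)) (Function('C')(r, c) = Add(4, Mul(-1, Mul(Add(-3, Add(1, Mul(-1, c))), Add(5, 3)))) = Add(4, Mul(-1, Mul(Add(-2, Mul(-1, c)), 8))) = Add(4, Mul(-1, Add(-16, Mul(-8, c)))) = Add(4, Add(16, Mul(8, c))) = Add(20, Mul(8, c)))
Function('y')(z, L) = Add(-8, Mul(Rational(1, 2), z, Add(44, L))) (Function('y')(z, L) = Add(-8, Mul(Rational(1, 4), Mul(Add(L, Add(20, Mul(8, 3))), Add(z, z)))) = Add(-8, Mul(Rational(1, 4), Mul(Add(L, Add(20, 24)), Mul(2, z)))) = Add(-8, Mul(Rational(1, 4), Mul(Add(L, 44), Mul(2, z)))) = Add(-8, Mul(Rational(1, 4), Mul(Add(44, L), Mul(2, z)))) = Add(-8, Mul(Rational(1, 4), Mul(2, z, Add(44, L)))) = Add(-8, Mul(Rational(1, 2), z, Add(44, L))))
Mul(T, Add(37, Function('y')(4, 2))) = Mul(43, Add(37, Add(-8, Mul(22, 4), Mul(Rational(1, 2), 2, 4)))) = Mul(43, Add(37, Add(-8, 88, 4))) = Mul(43, Add(37, 84)) = Mul(43, 121) = 5203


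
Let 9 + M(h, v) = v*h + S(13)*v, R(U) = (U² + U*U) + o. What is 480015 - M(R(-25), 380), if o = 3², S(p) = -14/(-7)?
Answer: 844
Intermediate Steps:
S(p) = 2 (S(p) = -14*(-⅐) = 2)
o = 9
R(U) = 9 + 2*U² (R(U) = (U² + U*U) + 9 = (U² + U²) + 9 = 2*U² + 9 = 9 + 2*U²)
M(h, v) = -9 + 2*v + h*v (M(h, v) = -9 + (v*h + 2*v) = -9 + (h*v + 2*v) = -9 + (2*v + h*v) = -9 + 2*v + h*v)
480015 - M(R(-25), 380) = 480015 - (-9 + 2*380 + (9 + 2*(-25)²)*380) = 480015 - (-9 + 760 + (9 + 2*625)*380) = 480015 - (-9 + 760 + (9 + 1250)*380) = 480015 - (-9 + 760 + 1259*380) = 480015 - (-9 + 760 + 478420) = 480015 - 1*479171 = 480015 - 479171 = 844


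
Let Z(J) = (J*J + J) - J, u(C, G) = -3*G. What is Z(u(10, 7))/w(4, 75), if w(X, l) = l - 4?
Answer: 441/71 ≈ 6.2113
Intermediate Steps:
w(X, l) = -4 + l
Z(J) = J² (Z(J) = (J² + J) - J = (J + J²) - J = J²)
Z(u(10, 7))/w(4, 75) = (-3*7)²/(-4 + 75) = (-21)²/71 = 441*(1/71) = 441/71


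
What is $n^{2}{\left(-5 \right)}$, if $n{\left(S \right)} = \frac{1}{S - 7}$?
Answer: $\frac{1}{144} \approx 0.0069444$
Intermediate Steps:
$n{\left(S \right)} = \frac{1}{-7 + S}$
$n^{2}{\left(-5 \right)} = \left(\frac{1}{-7 - 5}\right)^{2} = \left(\frac{1}{-12}\right)^{2} = \left(- \frac{1}{12}\right)^{2} = \frac{1}{144}$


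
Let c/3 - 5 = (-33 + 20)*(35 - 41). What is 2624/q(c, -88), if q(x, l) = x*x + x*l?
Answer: 2624/40089 ≈ 0.065454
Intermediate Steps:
c = 249 (c = 15 + 3*((-33 + 20)*(35 - 41)) = 15 + 3*(-13*(-6)) = 15 + 3*78 = 15 + 234 = 249)
q(x, l) = x² + l*x
2624/q(c, -88) = 2624/((249*(-88 + 249))) = 2624/((249*161)) = 2624/40089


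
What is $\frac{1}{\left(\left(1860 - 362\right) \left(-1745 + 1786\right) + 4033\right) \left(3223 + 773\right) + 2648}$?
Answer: $\frac{1}{261544844} \approx 3.8234 \cdot 10^{-9}$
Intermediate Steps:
$\frac{1}{\left(\left(1860 - 362\right) \left(-1745 + 1786\right) + 4033\right) \left(3223 + 773\right) + 2648} = \frac{1}{\left(1498 \cdot 41 + 4033\right) 3996 + 2648} = \frac{1}{\left(61418 + 4033\right) 3996 + 2648} = \frac{1}{65451 \cdot 3996 + 2648} = \frac{1}{261542196 + 2648} = \frac{1}{261544844}$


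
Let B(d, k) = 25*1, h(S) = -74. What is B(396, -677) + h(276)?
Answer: -49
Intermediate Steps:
B(d, k) = 25
B(396, -677) + h(276) = 25 - 74 = -49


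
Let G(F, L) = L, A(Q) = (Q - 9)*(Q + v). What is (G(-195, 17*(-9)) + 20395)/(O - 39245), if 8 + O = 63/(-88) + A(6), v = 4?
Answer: -1781296/3456967 ≈ -0.51528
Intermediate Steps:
A(Q) = (-9 + Q)*(4 + Q) (A(Q) = (Q - 9)*(Q + 4) = (-9 + Q)*(4 + Q))
O = -3407/88 (O = -8 + (63/(-88) + (-36 + 6² - 5*6)) = -8 + (63*(-1/88) + (-36 + 36 - 30)) = -8 + (-63/88 - 30) = -8 - 2703/88 = -3407/88 ≈ -38.716)
(G(-195, 17*(-9)) + 20395)/(O - 39245) = (17*(-9) + 20395)/(-3407/88 - 39245) = (-153 + 20395)/(-3456967/88) = 20242*(-88/3456967) = -1781296/3456967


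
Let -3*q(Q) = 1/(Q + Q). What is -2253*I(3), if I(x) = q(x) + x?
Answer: -39803/6 ≈ -6633.8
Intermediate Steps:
q(Q) = -1/(6*Q) (q(Q) = -1/(3*(Q + Q)) = -1/(2*Q)/3 = -1/(6*Q))
I(x) = x - 1/(6*x) (I(x) = -1/(6*x) + x = x - 1/(6*x))
-2253*I(3) = -2253*(3 - ⅙/3) = -2253*(3 - ⅙*⅓) = -2253*(3 - 1/18) = -2253*53/18 = -39803/6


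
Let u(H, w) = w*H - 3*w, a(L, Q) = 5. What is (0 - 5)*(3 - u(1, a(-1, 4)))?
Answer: -65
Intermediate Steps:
u(H, w) = -3*w + H*w (u(H, w) = H*w - 3*w = -3*w + H*w)
(0 - 5)*(3 - u(1, a(-1, 4))) = (0 - 5)*(3 - 5*(-3 + 1)) = -5*(3 - 5*(-2)) = -5*(3 - 1*(-10)) = -5*(3 + 10) = -5*13 = -65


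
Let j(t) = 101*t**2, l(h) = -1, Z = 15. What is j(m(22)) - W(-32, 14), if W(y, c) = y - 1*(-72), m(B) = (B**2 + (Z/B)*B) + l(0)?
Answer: 25048364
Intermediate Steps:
m(B) = 14 + B**2 (m(B) = (B**2 + (15/B)*B) - 1 = (B**2 + 15) - 1 = (15 + B**2) - 1 = 14 + B**2)
W(y, c) = 72 + y (W(y, c) = y + 72 = 72 + y)
j(m(22)) - W(-32, 14) = 101*(14 + 22**2)**2 - (72 - 32) = 101*(14 + 484)**2 - 1*40 = 101*498**2 - 40 = 101*248004 - 40 = 25048404 - 40 = 25048364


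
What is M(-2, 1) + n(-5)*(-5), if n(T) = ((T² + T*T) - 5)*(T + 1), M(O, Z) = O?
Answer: 898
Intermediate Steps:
n(T) = (1 + T)*(-5 + 2*T²) (n(T) = ((T² + T²) - 5)*(1 + T) = (2*T² - 5)*(1 + T) = (-5 + 2*T²)*(1 + T) = (1 + T)*(-5 + 2*T²))
M(-2, 1) + n(-5)*(-5) = -2 + (-5 - 5*(-5) + 2*(-5)² + 2*(-5)³)*(-5) = -2 + (-5 + 25 + 2*25 + 2*(-125))*(-5) = -2 + (-5 + 25 + 50 - 250)*(-5) = -2 - 180*(-5) = -2 + 900 = 898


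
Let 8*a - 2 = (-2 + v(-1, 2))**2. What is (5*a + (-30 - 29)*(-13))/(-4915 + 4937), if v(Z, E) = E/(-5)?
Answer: 15437/440 ≈ 35.084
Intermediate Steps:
v(Z, E) = -E/5 (v(Z, E) = E*(-1/5) = -E/5)
a = 97/100 (a = 1/4 + (-2 - 1/5*2)**2/8 = 1/4 + (-2 - 2/5)**2/8 = 1/4 + (-12/5)**2/8 = 1/4 + (1/8)*(144/25) = 1/4 + 18/25 = 97/100 ≈ 0.97000)
(5*a + (-30 - 29)*(-13))/(-4915 + 4937) = (5*(97/100) + (-30 - 29)*(-13))/(-4915 + 4937) = (97/20 - 59*(-13))/22 = (97/20 + 767)*(1/22) = (15437/20)*(1/22) = 15437/440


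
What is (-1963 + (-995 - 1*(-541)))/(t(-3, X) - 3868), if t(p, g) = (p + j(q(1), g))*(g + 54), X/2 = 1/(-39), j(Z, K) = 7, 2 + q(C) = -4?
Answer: 94263/142436 ≈ 0.66179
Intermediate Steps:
q(C) = -6 (q(C) = -2 - 4 = -6)
X = -2/39 (X = 2/(-39) = 2*(-1/39) = -2/39 ≈ -0.051282)
t(p, g) = (7 + p)*(54 + g) (t(p, g) = (p + 7)*(g + 54) = (7 + p)*(54 + g))
(-1963 + (-995 - 1*(-541)))/(t(-3, X) - 3868) = (-1963 + (-995 - 1*(-541)))/((378 + 7*(-2/39) + 54*(-3) - 2/39*(-3)) - 3868) = (-1963 + (-995 + 541))/((378 - 14/39 - 162 + 2/13) - 3868) = (-1963 - 454)/(8416/39 - 3868) = -2417/(-142436/39) = -2417*(-39/142436) = 94263/142436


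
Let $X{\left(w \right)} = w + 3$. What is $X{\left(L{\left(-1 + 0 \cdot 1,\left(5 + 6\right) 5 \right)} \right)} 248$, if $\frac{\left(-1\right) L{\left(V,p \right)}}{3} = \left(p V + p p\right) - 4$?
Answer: $-2205960$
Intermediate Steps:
$L{\left(V,p \right)} = 12 - 3 p^{2} - 3 V p$ ($L{\left(V,p \right)} = - 3 \left(\left(p V + p p\right) - 4\right) = - 3 \left(\left(V p + p^{2}\right) - 4\right) = - 3 \left(\left(p^{2} + V p\right) - 4\right) = - 3 \left(-4 + p^{2} + V p\right) = 12 - 3 p^{2} - 3 V p$)
$X{\left(w \right)} = 3 + w$
$X{\left(L{\left(-1 + 0 \cdot 1,\left(5 + 6\right) 5 \right)} \right)} 248 = \left(3 - \left(-12 + 3 \cdot 25 \left(5 + 6\right)^{2} + 3 \left(-1 + 0 \cdot 1\right) \left(5 + 6\right) 5\right)\right) 248 = \left(3 - \left(-12 + 9075 + 3 \left(-1 + 0\right) 11 \cdot 5\right)\right) 248 = \left(3 - \left(-12 - 165 + 9075\right)\right) 248 = \left(3 + \left(12 - 9075 + 165\right)\right) 248 = \left(3 - 8898\right) 248 = \left(-8895\right) 248 = -2205960$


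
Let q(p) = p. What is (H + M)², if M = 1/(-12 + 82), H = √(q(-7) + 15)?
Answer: 39201/4900 + 2*√2/35 ≈ 8.0810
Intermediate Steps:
H = 2*√2 (H = √(-7 + 15) = √8 = 2*√2 ≈ 2.8284)
M = 1/70 ≈ 0.014286
(H + M)² = (2*√2 + 1/70)² = (1/70 + 2*√2)²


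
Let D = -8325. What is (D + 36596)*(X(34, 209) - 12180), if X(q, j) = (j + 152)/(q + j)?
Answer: -83664603709/243 ≈ -3.4430e+8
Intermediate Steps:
X(q, j) = (152 + j)/(j + q)
(D + 36596)*(X(34, 209) - 12180) = (-8325 + 36596)*((152 + 209)/(209 + 34) - 12180) = 28271*(361/243 - 12180) = 28271*(-2959379/243) = -83664603709/243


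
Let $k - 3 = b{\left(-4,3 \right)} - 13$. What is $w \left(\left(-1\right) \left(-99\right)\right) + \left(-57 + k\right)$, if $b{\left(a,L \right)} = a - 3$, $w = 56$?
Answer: $5470$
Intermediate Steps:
$b{\left(a,L \right)} = -3 + a$
$k = -17$ ($k = 3 - 20 = -17$)
$w \left(\left(-1\right) \left(-99\right)\right) + \left(-57 + k\right) = 56 \left(\left(-1\right) \left(-99\right)\right) - 74 = 56 \cdot 99 - 74 = 5544 - 74 = 5470$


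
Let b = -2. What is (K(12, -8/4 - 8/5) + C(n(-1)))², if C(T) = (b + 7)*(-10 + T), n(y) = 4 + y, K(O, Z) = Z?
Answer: 37249/25 ≈ 1490.0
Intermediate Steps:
C(T) = -50 + 5*T (C(T) = (-2 + 7)*(-10 + T) = 5*(-10 + T) = -50 + 5*T)
(K(12, -8/4 - 8/5) + C(n(-1)))² = ((-8/4 - 8/5) + (-50 + 5*(4 - 1)))² = ((-8*¼ - 8*⅕) + (-50 + 5*3))² = ((-2 - 8/5) + (-50 + 15))² = (-18/5 - 35)² = (-193/5)² = 37249/25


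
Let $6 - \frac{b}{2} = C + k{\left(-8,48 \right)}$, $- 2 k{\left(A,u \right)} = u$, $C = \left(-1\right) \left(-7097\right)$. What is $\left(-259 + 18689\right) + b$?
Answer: $4296$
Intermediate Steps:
$C = 7097$
$k{\left(A,u \right)} = - \frac{u}{2}$
$b = -14134$ ($b = 12 - 2 \left(7097 - 24\right) = 12 - 14146 = -14134$)
$\left(-259 + 18689\right) + b = \left(-259 + 18689\right) - 14134 = 18430 - 14134 = 4296$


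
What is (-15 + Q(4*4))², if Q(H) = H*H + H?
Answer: 66049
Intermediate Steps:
Q(H) = H + H² (Q(H) = H² + H = H + H²)
(-15 + Q(4*4))² = (-15 + (4*4)*(1 + 4*4))² = (-15 + 16*(1 + 16))² = (-15 + 16*17)² = (-15 + 272)² = 257² = 66049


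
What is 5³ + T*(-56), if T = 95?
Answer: -5195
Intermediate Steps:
5³ + T*(-56) = 5³ + 95*(-56) = 125 - 5320 = -5195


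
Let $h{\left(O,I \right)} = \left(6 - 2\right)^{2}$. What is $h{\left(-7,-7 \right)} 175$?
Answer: $2800$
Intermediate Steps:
$h{\left(O,I \right)} = 16$ ($h{\left(O,I \right)} = 4^{2} = 16$)
$h{\left(-7,-7 \right)} 175 = 16 \cdot 175 = 2800$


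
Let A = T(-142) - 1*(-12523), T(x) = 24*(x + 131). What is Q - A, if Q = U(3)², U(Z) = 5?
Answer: -12234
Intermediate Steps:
T(x) = 3144 + 24*x (T(x) = 24*(131 + x) = 3144 + 24*x)
A = 12259 (A = (3144 + 24*(-142)) - 1*(-12523) = (3144 - 3408) + 12523 = -264 + 12523 = 12259)
Q = 25 (Q = 5² = 25)
Q - A = 25 - 1*12259 = 25 - 12259 = -12234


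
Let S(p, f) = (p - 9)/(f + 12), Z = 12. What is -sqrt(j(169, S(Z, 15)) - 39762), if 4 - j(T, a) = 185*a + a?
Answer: -2*I*sqrt(89502)/3 ≈ -199.45*I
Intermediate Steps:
S(p, f) = (-9 + p)/(12 + f)
j(T, a) = 4 - 186*a (j(T, a) = 4 - (185*a + a) = 4 - 186*a)
-sqrt(j(169, S(Z, 15)) - 39762) = -sqrt((4 - 186*(-9 + 12)/(12 + 15)) - 39762) = -sqrt((4 - 186*3/27) - 39762) = -sqrt((4 - 62*3/9) - 39762) = -sqrt((4 - 186*1/9) - 39762) = -sqrt((4 - 62/3) - 39762) = -sqrt(-50/3 - 39762) = -sqrt(-119336/3) = -2*I*sqrt(89502)/3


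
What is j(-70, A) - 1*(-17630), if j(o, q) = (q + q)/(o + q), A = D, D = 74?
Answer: 17667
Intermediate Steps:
A = 74
j(o, q) = 2*q/(o + q) (j(o, q) = (2*q)/(o + q) = 2*q/(o + q))
j(-70, A) - 1*(-17630) = 2*74/(-70 + 74) - 1*(-17630) = 2*74/4 + 17630 = 2*74*(1/4) + 17630 = 37 + 17630 = 17667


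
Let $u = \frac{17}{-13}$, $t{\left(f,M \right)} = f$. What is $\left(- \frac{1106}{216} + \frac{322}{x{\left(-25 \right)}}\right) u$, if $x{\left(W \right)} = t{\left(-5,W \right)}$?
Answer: $\frac{638197}{7020} \approx 90.911$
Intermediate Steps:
$x{\left(W \right)} = -5$
$u = - \frac{17}{13}$ ($u = 17 \left(- \frac{1}{13}\right) = - \frac{17}{13} \approx -1.3077$)
$\left(- \frac{1106}{216} + \frac{322}{x{\left(-25 \right)}}\right) u = \left(- \frac{1106}{216} + \frac{322}{-5}\right) \left(- \frac{17}{13}\right) = \left(\left(-1106\right) \frac{1}{216} + 322 \left(- \frac{1}{5}\right)\right) \left(- \frac{17}{13}\right) = \left(- \frac{553}{108} - \frac{322}{5}\right) \left(- \frac{17}{13}\right) = \left(- \frac{37541}{540}\right) \left(- \frac{17}{13}\right) = \frac{638197}{7020}$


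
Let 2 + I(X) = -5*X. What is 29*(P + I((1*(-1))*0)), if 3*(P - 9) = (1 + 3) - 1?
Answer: 232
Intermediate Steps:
P = 10 (P = 9 + ((1 + 3) - 1)/3 = 9 + (4 - 1)/3 = 9 + (⅓)*3 = 9 + 1 = 10)
I(X) = -2 - 5*X
29*(P + I((1*(-1))*0)) = 29*(10 + (-2 - 5*1*(-1)*0)) = 29*(10 + (-2 - (-5)*0)) = 29*(10 + (-2 - 5*0)) = 29*(10 + (-2 + 0)) = 29*(10 - 2) = 29*8 = 232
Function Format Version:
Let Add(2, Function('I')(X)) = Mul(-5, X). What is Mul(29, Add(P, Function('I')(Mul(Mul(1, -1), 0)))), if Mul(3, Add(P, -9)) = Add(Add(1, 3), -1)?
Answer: 232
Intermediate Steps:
P = 10 (P = Add(9, Mul(Rational(1, 3), Add(Add(1, 3), -1))) = Add(9, Mul(Rational(1, 3), Add(4, -1))) = Add(9, Mul(Rational(1, 3), 3)) = Add(9, 1) = 10)
Function('I')(X) = Add(-2, Mul(-5, X))
Mul(29, Add(P, Function('I')(Mul(Mul(1, -1), 0)))) = Mul(29, Add(10, Add(-2, Mul(-5, Mul(Mul(1, -1), 0))))) = Mul(29, Add(10, Add(-2, Mul(-5, Mul(-1, 0))))) = Mul(29, Add(10, Add(-2, Mul(-5, 0)))) = Mul(29, Add(10, Add(-2, 0))) = Mul(29, Add(10, -2)) = Mul(29, 8) = 232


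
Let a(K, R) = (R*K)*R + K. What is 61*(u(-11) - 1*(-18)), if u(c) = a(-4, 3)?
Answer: -1342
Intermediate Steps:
a(K, R) = K + K*R² (a(K, R) = (K*R)*R + K = K*R² + K = K + K*R²)
u(c) = -40 (u(c) = -4*(1 + 3²) = -4*(1 + 9) = -4*10 = -40)
61*(u(-11) - 1*(-18)) = 61*(-40 - 1*(-18)) = 61*(-40 + 18) = 61*(-22) = -1342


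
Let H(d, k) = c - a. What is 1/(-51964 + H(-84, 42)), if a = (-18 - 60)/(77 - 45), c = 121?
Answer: -16/829449 ≈ -1.9290e-5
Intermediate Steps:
a = -39/16 (a = -78/32 = -78*1/32 = -39/16 ≈ -2.4375)
H(d, k) = 1975/16 (H(d, k) = 121 - 1*(-39/16) = 121 + 39/16 = 1975/16)
1/(-51964 + H(-84, 42)) = 1/(-51964 + 1975/16) = 1/(-829449/16) = -16/829449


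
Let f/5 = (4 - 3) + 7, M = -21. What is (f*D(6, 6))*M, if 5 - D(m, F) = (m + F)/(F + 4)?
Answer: -3192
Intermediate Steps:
f = 40 (f = 5*((4 - 3) + 7) = 5*(1 + 7) = 5*8 = 40)
D(m, F) = 5 - (F + m)/(4 + F) (D(m, F) = 5 - (m + F)/(F + 4) = 5 - (F + m)/(4 + F))
(f*D(6, 6))*M = (40*((20 - 1*6 + 4*6)/(4 + 6)))*(-21) = (40*((20 - 6 + 24)/10))*(-21) = (40*((⅒)*38))*(-21) = (40*(19/5))*(-21) = 152*(-21) = -3192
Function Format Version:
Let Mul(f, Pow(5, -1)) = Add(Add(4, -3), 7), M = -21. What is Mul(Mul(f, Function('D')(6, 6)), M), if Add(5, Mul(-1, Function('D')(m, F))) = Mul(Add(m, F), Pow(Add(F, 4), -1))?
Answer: -3192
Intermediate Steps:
f = 40 (f = Mul(5, Add(Add(4, -3), 7)) = Mul(5, Add(1, 7)) = Mul(5, 8) = 40)
Function('D')(m, F) = Add(5, Mul(-1, Pow(Add(4, F), -1), Add(F, m))) (Function('D')(m, F) = Add(5, Mul(-1, Mul(Add(m, F), Pow(Add(F, 4), -1)))) = Add(5, Mul(-1, Mul(Add(F, m), Pow(Add(4, F), -1)))) = Add(5, Mul(-1, Mul(Pow(Add(4, F), -1), Add(F, m)))) = Add(5, Mul(-1, Pow(Add(4, F), -1), Add(F, m))))
Mul(Mul(f, Function('D')(6, 6)), M) = Mul(Mul(40, Mul(Pow(Add(4, 6), -1), Add(20, Mul(-1, 6), Mul(4, 6)))), -21) = Mul(Mul(40, Mul(Pow(10, -1), Add(20, -6, 24))), -21) = Mul(Mul(40, Mul(Rational(1, 10), 38)), -21) = Mul(Mul(40, Rational(19, 5)), -21) = Mul(152, -21) = -3192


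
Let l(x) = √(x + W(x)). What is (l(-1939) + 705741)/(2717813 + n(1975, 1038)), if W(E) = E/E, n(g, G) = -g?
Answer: 705741/2715838 + I*√1938/2715838 ≈ 0.25986 + 1.621e-5*I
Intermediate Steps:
W(E) = 1
l(x) = √(1 + x) (l(x) = √(x + 1) = √(1 + x))
(l(-1939) + 705741)/(2717813 + n(1975, 1038)) = (√(1 - 1939) + 705741)/(2717813 - 1*1975) = (√(-1938) + 705741)/(2717813 - 1975) = (I*√1938 + 705741)/2715838 = (705741 + I*√1938)*(1/2715838) = 705741/2715838 + I*√1938/2715838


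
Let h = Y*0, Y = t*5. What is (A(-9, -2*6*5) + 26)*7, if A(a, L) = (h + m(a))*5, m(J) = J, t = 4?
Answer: -133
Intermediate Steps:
Y = 20 (Y = 4*5 = 20)
h = 0 (h = 20*0 = 0)
A(a, L) = 5*a (A(a, L) = (0 + a)*5 = a*5 = 5*a)
(A(-9, -2*6*5) + 26)*7 = (5*(-9) + 26)*7 = (-45 + 26)*7 = -19*7 = -133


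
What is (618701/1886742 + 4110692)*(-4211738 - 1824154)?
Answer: -7802211154664435030/314457 ≈ -2.4812e+13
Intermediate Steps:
(618701/1886742 + 4110692)*(-4211738 - 1824154) = (618701*(1/1886742) + 4110692)*(-6035892) = (618701/1886742 + 4110692)*(-6035892) = (7755815864165/1886742)*(-6035892) = -7802211154664435030/314457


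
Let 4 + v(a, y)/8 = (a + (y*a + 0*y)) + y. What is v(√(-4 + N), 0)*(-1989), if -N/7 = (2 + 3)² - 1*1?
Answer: 63648 - 31824*I*√43 ≈ 63648.0 - 2.0868e+5*I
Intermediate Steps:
N = -168 (N = -7*((2 + 3)² - 1*1) = -7*(5² - 1) = -7*(25 - 1) = -7*24 = -168)
v(a, y) = -32 + 8*a + 8*y + 8*a*y (v(a, y) = -32 + 8*((a + (y*a + 0*y)) + y) = -32 + 8*((a + (a*y + 0)) + y) = -32 + 8*((a + a*y) + y) = -32 + 8*(a + y + a*y) = -32 + (8*a + 8*y + 8*a*y) = -32 + 8*a + 8*y + 8*a*y)
v(√(-4 + N), 0)*(-1989) = (-32 + 8*√(-4 - 168) + 8*0 + 8*√(-4 - 168)*0)*(-1989) = (-32 + 8*√(-172) + 0 + 8*√(-172)*0)*(-1989) = (-32 + 8*(2*I*√43) + 0 + 8*(2*I*√43)*0)*(-1989) = (-32 + 16*I*√43 + 0 + 0)*(-1989) = (-32 + 16*I*√43)*(-1989) = 63648 - 31824*I*√43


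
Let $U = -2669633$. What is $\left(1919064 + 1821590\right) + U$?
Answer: $1071021$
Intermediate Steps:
$\left(1919064 + 1821590\right) + U = \left(1919064 + 1821590\right) - 2669633 = 3740654 - 2669633 = 1071021$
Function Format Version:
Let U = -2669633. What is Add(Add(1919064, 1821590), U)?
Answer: 1071021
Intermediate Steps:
Add(Add(1919064, 1821590), U) = Add(Add(1919064, 1821590), -2669633) = Add(3740654, -2669633) = 1071021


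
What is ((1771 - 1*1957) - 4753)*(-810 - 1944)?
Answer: 13602006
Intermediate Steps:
((1771 - 1*1957) - 4753)*(-810 - 1944) = ((1771 - 1957) - 4753)*(-2754) = (-186 - 4753)*(-2754) = -4939*(-2754) = 13602006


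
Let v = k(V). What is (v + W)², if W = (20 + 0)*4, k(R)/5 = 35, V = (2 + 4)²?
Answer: 65025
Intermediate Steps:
V = 36 (V = 6² = 36)
k(R) = 175 (k(R) = 5*35 = 175)
v = 175
W = 80 (W = 20*4 = 80)
(v + W)² = (175 + 80)² = 255² = 65025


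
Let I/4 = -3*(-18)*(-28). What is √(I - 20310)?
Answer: I*√26358 ≈ 162.35*I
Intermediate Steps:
I = -6048 (I = 4*(-3*(-18)*(-28)) = 4*(54*(-28)) = 4*(-1512) = -6048)
√(I - 20310) = √(-6048 - 20310) = √(-26358) = I*√26358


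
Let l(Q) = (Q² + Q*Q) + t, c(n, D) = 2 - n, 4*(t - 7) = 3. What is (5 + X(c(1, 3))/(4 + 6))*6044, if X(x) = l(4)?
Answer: 542449/10 ≈ 54245.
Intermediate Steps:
t = 31/4 (t = 7 + (¼)*3 = 7 + ¾ = 31/4 ≈ 7.7500)
l(Q) = 31/4 + 2*Q² (l(Q) = (Q² + Q*Q) + 31/4 = (Q² + Q²) + 31/4 = 2*Q² + 31/4 = 31/4 + 2*Q²)
X(x) = 159/4 (X(x) = 31/4 + 2*4² = 31/4 + 2*16 = 31/4 + 32 = 159/4)
(5 + X(c(1, 3))/(4 + 6))*6044 = (5 + (159/4)/(4 + 6))*6044 = (5 + (159/4)/10)*6044 = (5 + (⅒)*(159/4))*6044 = (5 + 159/40)*6044 = (359/40)*6044 = 542449/10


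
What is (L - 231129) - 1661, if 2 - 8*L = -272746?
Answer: -397393/2 ≈ -1.9870e+5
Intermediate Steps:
L = 68187/2 (L = 1/4 - 1/8*(-272746) = 1/4 + 136373/4 = 68187/2 ≈ 34094.)
(L - 231129) - 1661 = (68187/2 - 231129) - 1661 = -394071/2 - 1661 = -397393/2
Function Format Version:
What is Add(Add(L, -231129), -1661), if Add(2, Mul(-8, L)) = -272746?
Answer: Rational(-397393, 2) ≈ -1.9870e+5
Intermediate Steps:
L = Rational(68187, 2) (L = Add(Rational(1, 4), Mul(Rational(-1, 8), -272746)) = Add(Rational(1, 4), Rational(136373, 4)) = Rational(68187, 2) ≈ 34094.)
Add(Add(L, -231129), -1661) = Add(Add(Rational(68187, 2), -231129), -1661) = Add(Rational(-394071, 2), -1661) = Rational(-397393, 2)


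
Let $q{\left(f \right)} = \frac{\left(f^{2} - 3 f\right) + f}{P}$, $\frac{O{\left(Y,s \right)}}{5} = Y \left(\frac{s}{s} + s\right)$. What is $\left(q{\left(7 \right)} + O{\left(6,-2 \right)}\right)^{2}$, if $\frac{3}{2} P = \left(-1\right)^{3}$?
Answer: $\frac{27225}{4} \approx 6806.3$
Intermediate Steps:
$O{\left(Y,s \right)} = 5 Y \left(1 + s\right)$ ($O{\left(Y,s \right)} = 5 Y \left(\frac{s}{s} + s\right) = 5 Y \left(1 + s\right)$)
$P = - \frac{2}{3}$ ($P = \frac{2 \left(-1\right)^{3}}{3} = \frac{2}{3} \left(-1\right) = - \frac{2}{3} \approx -0.66667$)
$q{\left(f \right)} = 3 f - \frac{3 f^{2}}{2}$ ($q{\left(f \right)} = \frac{\left(f^{2} - 3 f\right) + f}{- \frac{2}{3}} = \left(f^{2} - 2 f\right) \left(- \frac{3}{2}\right) = 3 f - \frac{3 f^{2}}{2}$)
$\left(q{\left(7 \right)} + O{\left(6,-2 \right)}\right)^{2} = \left(\frac{3}{2} \cdot 7 \left(2 - 7\right) + 5 \cdot 6 \left(1 - 2\right)\right)^{2} = \left(\frac{3}{2} \cdot 7 \left(2 - 7\right) + 5 \cdot 6 \left(-1\right)\right)^{2} = \left(\frac{3}{2} \cdot 7 \left(-5\right) - 30\right)^{2} = \left(- \frac{105}{2} - 30\right)^{2} = \left(- \frac{165}{2}\right)^{2} = \frac{27225}{4}$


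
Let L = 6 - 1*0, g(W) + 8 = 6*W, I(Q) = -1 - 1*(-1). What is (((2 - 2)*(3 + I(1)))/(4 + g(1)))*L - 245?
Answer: -245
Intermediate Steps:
I(Q) = 0 (I(Q) = -1 + 1 = 0)
g(W) = -8 + 6*W
L = 6 (L = 6 + 0 = 6)
(((2 - 2)*(3 + I(1)))/(4 + g(1)))*L - 245 = (((2 - 2)*(3 + 0))/(4 + (-8 + 6*1)))*6 - 245 = ((0*3)/(4 + (-8 + 6)))*6 - 245 = (0/(4 - 2))*6 - 245 = (0/2)*6 - 245 = ((½)*0)*6 - 245 = 0*6 - 245 = 0 - 245 = -245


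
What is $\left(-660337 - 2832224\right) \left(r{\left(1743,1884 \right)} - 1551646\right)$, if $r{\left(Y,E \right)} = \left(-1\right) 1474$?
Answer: $5424366340320$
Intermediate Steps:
$r{\left(Y,E \right)} = -1474$
$\left(-660337 - 2832224\right) \left(r{\left(1743,1884 \right)} - 1551646\right) = \left(-660337 - 2832224\right) \left(-1474 - 1551646\right) = - 3492561 \left(-1474 - 1551646\right) = \left(-3492561\right) \left(-1553120\right) = 5424366340320$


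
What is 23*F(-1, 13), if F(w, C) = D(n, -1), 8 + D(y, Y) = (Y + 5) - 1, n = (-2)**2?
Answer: -115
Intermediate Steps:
n = 4
D(y, Y) = -4 + Y (D(y, Y) = -8 + ((Y + 5) - 1) = -8 + ((5 + Y) - 1) = -8 + (4 + Y) = -4 + Y)
F(w, C) = -5 (F(w, C) = -4 - 1 = -5)
23*F(-1, 13) = 23*(-5) = -115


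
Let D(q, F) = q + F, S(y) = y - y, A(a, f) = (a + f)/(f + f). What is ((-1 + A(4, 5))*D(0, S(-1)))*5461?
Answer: 0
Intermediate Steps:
A(a, f) = (a + f)/(2*f) (A(a, f) = (a + f)/((2*f)) = (a + f)*(1/(2*f)) = (a + f)/(2*f))
S(y) = 0
D(q, F) = F + q
((-1 + A(4, 5))*D(0, S(-1)))*5461 = ((-1 + (½)*(4 + 5)/5)*(0 + 0))*5461 = ((-1 + (½)*(⅕)*9)*0)*5461 = ((-1 + 9/10)*0)*5461 = -⅒*0*5461 = 0*5461 = 0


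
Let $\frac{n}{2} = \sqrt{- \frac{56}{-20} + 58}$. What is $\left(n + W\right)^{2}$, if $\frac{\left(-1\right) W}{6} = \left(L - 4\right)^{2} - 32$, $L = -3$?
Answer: $\frac{53236}{5} - \frac{1632 \sqrt{95}}{5} \approx 7465.8$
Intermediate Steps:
$n = \frac{8 \sqrt{95}}{5}$ ($n = 2 \sqrt{- \frac{56}{-20} + 58} = 2 \sqrt{\left(-56\right) \left(- \frac{1}{20}\right) + 58} = 2 \sqrt{\frac{14}{5} + 58} = 2 \sqrt{\frac{304}{5}} = 2 \frac{4 \sqrt{95}}{5} = \frac{8 \sqrt{95}}{5} \approx 15.595$)
$W = -102$ ($W = - 6 \left(\left(-3 - 4\right)^{2} - 32\right) = - 6 \left(\left(-7\right)^{2} - 32\right) = - 6 \left(49 - 32\right) = \left(-6\right) 17 = -102$)
$\left(n + W\right)^{2} = \left(\frac{8 \sqrt{95}}{5} - 102\right)^{2} = \left(-102 + \frac{8 \sqrt{95}}{5}\right)^{2}$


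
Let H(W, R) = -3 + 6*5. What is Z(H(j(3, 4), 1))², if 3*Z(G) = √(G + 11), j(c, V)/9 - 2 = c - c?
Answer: 38/9 ≈ 4.2222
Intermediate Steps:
j(c, V) = 18 (j(c, V) = 18 + 9*(c - c) = 18 + 9*0 = 18 + 0 = 18)
H(W, R) = 27 (H(W, R) = -3 + 30 = 27)
Z(G) = √(11 + G)/3 (Z(G) = √(G + 11)/3 = √(11 + G)/3)
Z(H(j(3, 4), 1))² = (√(11 + 27)/3)² = (√38/3)² = 38/9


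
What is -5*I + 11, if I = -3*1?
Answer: 26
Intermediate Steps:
I = -3
-5*I + 11 = -5*(-3) + 11 = 15 + 11 = 26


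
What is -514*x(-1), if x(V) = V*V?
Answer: -514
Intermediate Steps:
x(V) = V²
-514*x(-1) = -514*(-1)² = -514*1 = -514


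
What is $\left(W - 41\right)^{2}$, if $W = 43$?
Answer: $4$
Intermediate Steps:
$\left(W - 41\right)^{2} = \left(43 - 41\right)^{2} = 2^{2} = 4$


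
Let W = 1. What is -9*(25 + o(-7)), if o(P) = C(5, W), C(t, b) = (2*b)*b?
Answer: -243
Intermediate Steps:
C(t, b) = 2*b²
o(P) = 2 (o(P) = 2*1² = 2*1 = 2)
-9*(25 + o(-7)) = -9*(25 + 2) = -9*27 = -243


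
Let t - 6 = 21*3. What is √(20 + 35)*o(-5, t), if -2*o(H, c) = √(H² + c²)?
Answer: -√263230/2 ≈ -256.53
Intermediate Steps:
t = 69 (t = 6 + 21*3 = 6 + 63 = 69)
o(H, c) = -√(H² + c²)/2
√(20 + 35)*o(-5, t) = √(20 + 35)*(-√((-5)² + 69²)/2) = √55*(-√(25 + 4761)/2) = √55*(-√4786/2) = -√263230/2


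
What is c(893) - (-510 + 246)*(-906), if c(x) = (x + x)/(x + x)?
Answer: -239183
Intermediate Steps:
c(x) = 1 (c(x) = (2*x)/((2*x)) = (2*x)*(1/(2*x)) = 1)
c(893) - (-510 + 246)*(-906) = 1 - (-510 + 246)*(-906) = 1 - (-264)*(-906) = 1 - 1*239184 = 1 - 239184 = -239183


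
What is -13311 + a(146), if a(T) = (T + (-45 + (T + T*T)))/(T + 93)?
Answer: -3159766/239 ≈ -13221.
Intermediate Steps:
a(T) = (-45 + T² + 2*T)/(93 + T) (a(T) = (T + (-45 + (T + T²)))/(93 + T) = (T + (-45 + T + T²))/(93 + T) = (-45 + T² + 2*T)/(93 + T))
-13311 + a(146) = -13311 + (-45 + 146² + 2*146)/(93 + 146) = -13311 + (-45 + 21316 + 292)/239 = -13311 + (1/239)*21563 = -13311 + 21563/239 = -3159766/239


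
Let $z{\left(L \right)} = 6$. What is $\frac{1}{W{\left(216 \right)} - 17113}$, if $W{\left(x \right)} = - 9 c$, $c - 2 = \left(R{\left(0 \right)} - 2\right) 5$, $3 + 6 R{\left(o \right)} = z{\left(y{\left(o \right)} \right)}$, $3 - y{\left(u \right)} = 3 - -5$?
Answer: $- \frac{2}{34127} \approx -5.8605 \cdot 10^{-5}$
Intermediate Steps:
$y{\left(u \right)} = -5$ ($y{\left(u \right)} = 3 - \left(3 - -5\right) = 3 - \left(3 + 5\right) = 3 - 8 = -5$)
$R{\left(o \right)} = \frac{1}{2}$ ($R{\left(o \right)} = - \frac{1}{2} + \frac{1}{6} \cdot 6 = - \frac{1}{2} + 1 = \frac{1}{2}$)
$c = - \frac{11}{2}$ ($c = 2 + \left(\frac{1}{2} - 2\right) 5 = 2 - \frac{15}{2} = - \frac{11}{2} \approx -5.5$)
$W{\left(x \right)} = \frac{99}{2}$ ($W{\left(x \right)} = \left(-9\right) \left(- \frac{11}{2}\right) = \frac{99}{2}$)
$\frac{1}{W{\left(216 \right)} - 17113} = \frac{1}{\frac{99}{2} - 17113} = \frac{1}{- \frac{34127}{2}} = - \frac{2}{34127}$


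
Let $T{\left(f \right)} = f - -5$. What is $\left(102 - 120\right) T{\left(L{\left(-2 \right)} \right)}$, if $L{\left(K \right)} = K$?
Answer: $-54$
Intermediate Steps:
$T{\left(f \right)} = 5 + f$ ($T{\left(f \right)} = f + 5 = 5 + f$)
$\left(102 - 120\right) T{\left(L{\left(-2 \right)} \right)} = \left(102 - 120\right) \left(5 - 2\right) = \left(-18\right) 3 = -54$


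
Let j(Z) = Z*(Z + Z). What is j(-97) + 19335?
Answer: 38153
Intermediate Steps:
j(Z) = 2*Z² (j(Z) = Z*(2*Z) = 2*Z²)
j(-97) + 19335 = 2*(-97)² + 19335 = 2*9409 + 19335 = 18818 + 19335 = 38153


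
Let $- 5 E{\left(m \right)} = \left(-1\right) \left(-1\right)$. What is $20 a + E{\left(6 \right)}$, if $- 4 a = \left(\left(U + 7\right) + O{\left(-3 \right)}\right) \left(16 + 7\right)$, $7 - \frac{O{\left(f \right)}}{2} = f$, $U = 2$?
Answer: $- \frac{16676}{5} \approx -3335.2$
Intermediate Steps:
$O{\left(f \right)} = 14 - 2 f$
$E{\left(m \right)} = - \frac{1}{5}$ ($E{\left(m \right)} = - \frac{\left(-1\right) \left(-1\right)}{5} = \left(- \frac{1}{5}\right) 1 = - \frac{1}{5}$)
$a = - \frac{667}{4}$ ($a = - \frac{\left(\left(2 + 7\right) + \left(14 - -6\right)\right) \left(16 + 7\right)}{4} = - \frac{\left(9 + \left(14 + 6\right)\right) 23}{4} = - \frac{\left(9 + 20\right) 23}{4} = - \frac{29 \cdot 23}{4} = \left(- \frac{1}{4}\right) 667 = - \frac{667}{4} \approx -166.75$)
$20 a + E{\left(6 \right)} = 20 \left(- \frac{667}{4}\right) - \frac{1}{5} = -3335 - \frac{1}{5} = - \frac{16676}{5}$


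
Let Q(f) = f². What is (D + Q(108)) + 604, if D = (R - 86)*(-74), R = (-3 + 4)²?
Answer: 18558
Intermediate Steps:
R = 1 (R = 1² = 1)
D = 6290 (D = (1 - 86)*(-74) = -85*(-74) = 6290)
(D + Q(108)) + 604 = (6290 + 108²) + 604 = (6290 + 11664) + 604 = 17954 + 604 = 18558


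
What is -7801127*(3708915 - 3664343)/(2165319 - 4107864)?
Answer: 31610166604/176595 ≈ 1.7900e+5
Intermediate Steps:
-7801127*(3708915 - 3664343)/(2165319 - 4107864) = -7801127/((-1942545/44572)) = -7801127/((-1942545*1/44572)) = -7801127/(-176595/4052) = -7801127*(-4052/176595) = 31610166604/176595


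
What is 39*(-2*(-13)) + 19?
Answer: 1033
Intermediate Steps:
39*(-2*(-13)) + 19 = 39*26 + 19 = 1014 + 19 = 1033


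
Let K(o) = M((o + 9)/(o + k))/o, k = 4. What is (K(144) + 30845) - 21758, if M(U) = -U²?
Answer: 3184663767/350464 ≈ 9087.0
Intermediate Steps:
K(o) = -(9 + o)²/(o*(4 + o)²) (K(o) = (-((o + 9)/(o + 4))²)/o = (-((9 + o)/(4 + o))²)/o = (-(9 + o)²/(4 + o)²)/o = -(9 + o)²/(o*(4 + o)²))
(K(144) + 30845) - 21758 = (-1*(9 + 144)²/(144*(4 + 144)²) + 30845) - 21758 = (-1*1/144*153²/148² + 30845) - 21758 = (-1*1/144*1/21904*23409 + 30845) - 21758 = (-2601/350464 + 30845) - 21758 = 10810059479/350464 - 21758 = 3184663767/350464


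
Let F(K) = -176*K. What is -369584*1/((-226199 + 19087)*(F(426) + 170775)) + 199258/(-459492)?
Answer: -2495790759989/5755578948394 ≈ -0.43363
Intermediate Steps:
-369584*1/((-226199 + 19087)*(F(426) + 170775)) + 199258/(-459492) = -369584*1/((-226199 + 19087)*(-176*426 + 170775)) + 199258/(-459492) = -369584*(-1/(207112*(-74976 + 170775))) + 199258*(-1/459492) = -369584/(95799*(-207112)) - 99629/229746 = -369584/(-19841122488) - 99629/229746 = -369584*(-1/19841122488) - 99629/229746 = 46198/2480140311 - 99629/229746 = -2495790759989/5755578948394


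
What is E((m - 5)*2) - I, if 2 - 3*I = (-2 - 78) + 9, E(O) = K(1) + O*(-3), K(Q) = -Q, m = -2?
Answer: 50/3 ≈ 16.667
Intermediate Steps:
E(O) = -1 - 3*O (E(O) = -1*1 + O*(-3) = -1 - 3*O)
I = 73/3 (I = 2/3 - ((-2 - 78) + 9)/3 = 2/3 - (-80 + 9)/3 = 2/3 - 1/3*(-71) = 2/3 + 71/3 = 73/3 ≈ 24.333)
E((m - 5)*2) - I = (-1 - 3*(-2 - 5)*2) - 1*73/3 = (-1 - (-21)*2) - 73/3 = (-1 - 3*(-14)) - 73/3 = (-1 + 42) - 73/3 = 41 - 73/3 = 50/3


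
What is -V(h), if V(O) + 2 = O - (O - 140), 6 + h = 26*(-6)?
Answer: -138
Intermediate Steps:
h = -162 (h = -6 + 26*(-6) = -6 - 156 = -162)
V(O) = 138 (V(O) = -2 + (O - (O - 140)) = -2 + (O - (-140 + O)) = -2 + (O + (140 - O)) = -2 + 140 = 138)
-V(h) = -1*138 = -138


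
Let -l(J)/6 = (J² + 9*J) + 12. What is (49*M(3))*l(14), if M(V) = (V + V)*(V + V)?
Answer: -3535056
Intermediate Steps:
M(V) = 4*V² (M(V) = (2*V)*(2*V) = 4*V²)
l(J) = -72 - 54*J - 6*J² (l(J) = -6*((J² + 9*J) + 12) = -6*(12 + J² + 9*J) = -72 - 54*J - 6*J²)
(49*M(3))*l(14) = (49*(4*3²))*(-72 - 54*14 - 6*14²) = (49*(4*9))*(-72 - 756 - 6*196) = (49*36)*(-72 - 756 - 1176) = 1764*(-2004) = -3535056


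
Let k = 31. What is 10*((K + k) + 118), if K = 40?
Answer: 1890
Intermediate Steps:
10*((K + k) + 118) = 10*((40 + 31) + 118) = 10*(71 + 118) = 10*189 = 1890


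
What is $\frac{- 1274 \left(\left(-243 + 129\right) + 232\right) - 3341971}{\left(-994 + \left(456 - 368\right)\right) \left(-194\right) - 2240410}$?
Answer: $\frac{3492303}{2064646} \approx 1.6915$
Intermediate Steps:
$\frac{- 1274 \left(\left(-243 + 129\right) + 232\right) - 3341971}{\left(-994 + \left(456 - 368\right)\right) \left(-194\right) - 2240410} = \frac{- 1274 \left(-114 + 232\right) - 3341971}{\left(-994 + 88\right) \left(-194\right) - 2240410} = \frac{\left(-1274\right) 118 - 3341971}{\left(-906\right) \left(-194\right) - 2240410} = \frac{-150332 - 3341971}{175764 - 2240410} = - \frac{3492303}{-2064646} = \left(-3492303\right) \left(- \frac{1}{2064646}\right) = \frac{3492303}{2064646}$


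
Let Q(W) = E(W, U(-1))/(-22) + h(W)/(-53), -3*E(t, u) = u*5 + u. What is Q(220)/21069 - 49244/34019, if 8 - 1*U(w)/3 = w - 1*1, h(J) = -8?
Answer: -604818146506/417863099313 ≈ -1.4474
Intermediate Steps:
U(w) = 27 - 3*w (U(w) = 24 - 3*(w - 1*1) = 24 - 3*(w - 1) = 24 - 3*(-1 + w) = 24 + (3 - 3*w) = 27 - 3*w)
E(t, u) = -2*u (E(t, u) = -(u*5 + u)/3 = -(5*u + u)/3 = -2*u)
Q(W) = 1678/583 (Q(W) = -2*(27 - 3*(-1))/(-22) - 8/(-53) = -2*(27 + 3)*(-1/22) - 8*(-1/53) = -2*30*(-1/22) + 8/53 = -60*(-1/22) + 8/53 = 30/11 + 8/53 = 1678/583)
Q(220)/21069 - 49244/34019 = (1678/583)/21069 - 49244/34019 = (1678/583)*(1/21069) - 49244*1/34019 = 1678/12283227 - 49244/34019 = -604818146506/417863099313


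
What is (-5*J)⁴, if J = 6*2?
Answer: 12960000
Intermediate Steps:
J = 12
(-5*J)⁴ = (-5*12)⁴ = (-60)⁴ = 12960000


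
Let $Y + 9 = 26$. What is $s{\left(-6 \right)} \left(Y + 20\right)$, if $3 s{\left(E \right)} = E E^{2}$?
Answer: $-2664$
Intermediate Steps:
$Y = 17$ ($Y = -9 + 26 = 17$)
$s{\left(E \right)} = \frac{E^{3}}{3}$ ($s{\left(E \right)} = \frac{E E^{2}}{3} = \frac{E^{3}}{3}$)
$s{\left(-6 \right)} \left(Y + 20\right) = \frac{\left(-6\right)^{3}}{3} \left(17 + 20\right) = \frac{1}{3} \left(-216\right) 37 = \left(-72\right) 37 = -2664$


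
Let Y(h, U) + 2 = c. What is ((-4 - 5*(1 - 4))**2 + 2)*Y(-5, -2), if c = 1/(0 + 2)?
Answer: -369/2 ≈ -184.50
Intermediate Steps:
c = 1/2 ≈ 0.50000
Y(h, U) = -3/2 (Y(h, U) = -2 + 1/2 = -3/2)
((-4 - 5*(1 - 4))**2 + 2)*Y(-5, -2) = ((-4 - 5*(1 - 4))**2 + 2)*(-3/2) = ((-4 - 5*(-3))**2 + 2)*(-3/2) = ((-4 + 15)**2 + 2)*(-3/2) = (11**2 + 2)*(-3/2) = (121 + 2)*(-3/2) = 123*(-3/2) = -369/2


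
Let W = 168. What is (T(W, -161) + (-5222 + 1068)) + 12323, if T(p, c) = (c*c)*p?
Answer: 4362897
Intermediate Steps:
T(p, c) = p*c² (T(p, c) = c²*p = p*c²)
(T(W, -161) + (-5222 + 1068)) + 12323 = (168*(-161)² + (-5222 + 1068)) + 12323 = (168*25921 - 4154) + 12323 = (4354728 - 4154) + 12323 = 4350574 + 12323 = 4362897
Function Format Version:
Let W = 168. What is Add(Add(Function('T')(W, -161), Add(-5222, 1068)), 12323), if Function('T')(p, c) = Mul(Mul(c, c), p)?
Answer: 4362897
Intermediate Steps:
Function('T')(p, c) = Mul(p, Pow(c, 2)) (Function('T')(p, c) = Mul(Pow(c, 2), p) = Mul(p, Pow(c, 2)))
Add(Add(Function('T')(W, -161), Add(-5222, 1068)), 12323) = Add(Add(Mul(168, Pow(-161, 2)), Add(-5222, 1068)), 12323) = Add(Add(Mul(168, 25921), -4154), 12323) = Add(Add(4354728, -4154), 12323) = Add(4350574, 12323) = 4362897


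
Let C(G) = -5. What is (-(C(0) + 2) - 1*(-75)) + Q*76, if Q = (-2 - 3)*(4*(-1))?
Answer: 1598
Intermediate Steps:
Q = 20 (Q = -5*(-4) = 20)
(-(C(0) + 2) - 1*(-75)) + Q*76 = (-(-5 + 2) - 1*(-75)) + 20*76 = (-1*(-3) + 75) + 1520 = (3 + 75) + 1520 = 78 + 1520 = 1598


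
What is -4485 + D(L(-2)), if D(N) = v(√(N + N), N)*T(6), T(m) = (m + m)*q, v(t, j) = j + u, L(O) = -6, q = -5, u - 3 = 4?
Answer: -4545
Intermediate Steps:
u = 7 (u = 3 + 4 = 7)
v(t, j) = 7 + j (v(t, j) = j + 7 = 7 + j)
T(m) = -10*m (T(m) = (m + m)*(-5) = (2*m)*(-5) = -10*m)
D(N) = -420 - 60*N (D(N) = (7 + N)*(-10*6) = (7 + N)*(-60) = -420 - 60*N)
-4485 + D(L(-2)) = -4485 + (-420 - 60*(-6)) = -4485 + (-420 + 360) = -4485 - 60 = -4545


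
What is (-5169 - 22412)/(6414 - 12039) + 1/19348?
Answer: 533642813/108832500 ≈ 4.9033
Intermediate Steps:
(-5169 - 22412)/(6414 - 12039) + 1/19348 = -27581/(-5625) + 1/19348 = -27581*(-1/5625) + 1/19348 = 27581/5625 + 1/19348 = 533642813/108832500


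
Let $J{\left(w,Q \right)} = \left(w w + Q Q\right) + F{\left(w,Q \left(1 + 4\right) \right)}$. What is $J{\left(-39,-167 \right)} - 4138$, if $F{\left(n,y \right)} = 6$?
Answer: $25278$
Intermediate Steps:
$J{\left(w,Q \right)} = 6 + Q^{2} + w^{2}$ ($J{\left(w,Q \right)} = \left(w w + Q Q\right) + 6 = \left(w^{2} + Q^{2}\right) + 6 = \left(Q^{2} + w^{2}\right) + 6 = 6 + Q^{2} + w^{2}$)
$J{\left(-39,-167 \right)} - 4138 = \left(6 + \left(-167\right)^{2} + \left(-39\right)^{2}\right) - 4138 = \left(6 + 27889 + 1521\right) - 4138 = 29416 - 4138 = 25278$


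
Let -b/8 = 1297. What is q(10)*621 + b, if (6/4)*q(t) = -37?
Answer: -25694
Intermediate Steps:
q(t) = -74/3 (q(t) = (⅔)*(-37) = -74/3)
b = -10376 (b = -8*1297 = -10376)
q(10)*621 + b = -74/3*621 - 10376 = -15318 - 10376 = -25694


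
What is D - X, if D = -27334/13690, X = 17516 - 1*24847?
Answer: 50167028/6845 ≈ 7329.0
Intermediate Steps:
X = -7331 (X = 17516 - 24847 = -7331)
D = -13667/6845 (D = -27334*1/13690 = -13667/6845 ≈ -1.9966)
D - X = -13667/6845 - 1*(-7331) = -13667/6845 + 7331 = 50167028/6845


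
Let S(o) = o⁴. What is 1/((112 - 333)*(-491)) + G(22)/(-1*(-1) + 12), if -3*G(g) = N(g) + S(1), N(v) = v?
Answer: -191978/325533 ≈ -0.58973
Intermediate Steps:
G(g) = -⅓ - g/3 (G(g) = -(g + 1⁴)/3 = -(g + 1)/3 = -(1 + g)/3 = -⅓ - g/3)
1/((112 - 333)*(-491)) + G(22)/(-1*(-1) + 12) = 1/((112 - 333)*(-491)) + (-⅓ - ⅓*22)/(-1*(-1) + 12) = -1/491/(-221) + (-⅓ - 22/3)/(1 + 12) = -1/221*(-1/491) - 23/3/13 = 1/108511 - 23/3*1/13 = 1/108511 - 23/39 = -191978/325533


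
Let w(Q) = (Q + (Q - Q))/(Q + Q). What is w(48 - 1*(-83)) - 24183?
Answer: -48365/2 ≈ -24183.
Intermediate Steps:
w(Q) = ½ (w(Q) = (Q + 0)/((2*Q)) = Q*(1/(2*Q)) = ½)
w(48 - 1*(-83)) - 24183 = ½ - 24183 = -48365/2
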